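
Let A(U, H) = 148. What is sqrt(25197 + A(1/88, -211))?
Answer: sqrt(25345) ≈ 159.20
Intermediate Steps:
sqrt(25197 + A(1/88, -211)) = sqrt(25197 + 148) = sqrt(25345)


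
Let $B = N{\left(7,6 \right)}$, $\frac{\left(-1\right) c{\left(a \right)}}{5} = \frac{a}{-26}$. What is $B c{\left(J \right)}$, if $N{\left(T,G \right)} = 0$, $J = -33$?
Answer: $0$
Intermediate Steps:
$c{\left(a \right)} = \frac{5 a}{26}$ ($c{\left(a \right)} = - 5 \frac{a}{-26} = - 5 a \left(- \frac{1}{26}\right) = - 5 \left(- \frac{a}{26}\right) = \frac{5 a}{26}$)
$B = 0$
$B c{\left(J \right)} = 0 \cdot \frac{5}{26} \left(-33\right) = 0 \left(- \frac{165}{26}\right) = 0$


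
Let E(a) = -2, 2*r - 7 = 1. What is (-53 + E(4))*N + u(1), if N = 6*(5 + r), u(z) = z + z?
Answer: -2968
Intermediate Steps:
r = 4 (r = 7/2 + (½)*1 = 7/2 + ½ = 4)
u(z) = 2*z
N = 54 (N = 6*(5 + 4) = 6*9 = 54)
(-53 + E(4))*N + u(1) = (-53 - 2)*54 + 2*1 = -55*54 + 2 = -2970 + 2 = -2968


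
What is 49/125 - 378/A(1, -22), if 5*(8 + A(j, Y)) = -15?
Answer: 47789/1375 ≈ 34.756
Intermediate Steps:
A(j, Y) = -11 (A(j, Y) = -8 + (1/5)*(-15) = -8 - 3 = -11)
49/125 - 378/A(1, -22) = 49/125 - 378/(-11) = 49*(1/125) - 378*(-1/11) = 49/125 + 378/11 = 47789/1375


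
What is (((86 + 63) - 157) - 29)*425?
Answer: -15725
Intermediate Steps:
(((86 + 63) - 157) - 29)*425 = ((149 - 157) - 29)*425 = (-8 - 29)*425 = -37*425 = -15725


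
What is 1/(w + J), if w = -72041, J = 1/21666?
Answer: -21666/1560840305 ≈ -1.3881e-5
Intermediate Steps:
J = 1/21666 ≈ 4.6155e-5
1/(w + J) = 1/(-72041 + 1/21666) = 1/(-1560840305/21666) = -21666/1560840305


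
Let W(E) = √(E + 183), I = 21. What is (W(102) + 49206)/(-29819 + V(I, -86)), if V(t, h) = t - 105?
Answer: -49206/29903 - √285/29903 ≈ -1.6461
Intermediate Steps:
V(t, h) = -105 + t
W(E) = √(183 + E)
(W(102) + 49206)/(-29819 + V(I, -86)) = (√(183 + 102) + 49206)/(-29819 + (-105 + 21)) = (√285 + 49206)/(-29819 - 84) = (49206 + √285)/(-29903) = (49206 + √285)*(-1/29903) = -49206/29903 - √285/29903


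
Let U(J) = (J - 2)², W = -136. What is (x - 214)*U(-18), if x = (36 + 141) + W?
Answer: -69200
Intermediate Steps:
x = 41 (x = (36 + 141) - 136 = 177 - 136 = 41)
U(J) = (-2 + J)²
(x - 214)*U(-18) = (41 - 214)*(-2 - 18)² = -173*(-20)² = -173*400 = -69200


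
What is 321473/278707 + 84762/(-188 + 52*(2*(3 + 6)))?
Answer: 63808087/557414 ≈ 114.47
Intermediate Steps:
321473/278707 + 84762/(-188 + 52*(2*(3 + 6))) = 321473*(1/278707) + 84762/(-188 + 52*(2*9)) = 321473/278707 + 84762/(-188 + 52*18) = 321473/278707 + 84762/(-188 + 936) = 321473/278707 + 84762/748 = 321473/278707 + 84762*(1/748) = 321473/278707 + 2493/22 = 63808087/557414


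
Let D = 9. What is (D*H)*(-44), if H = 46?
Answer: -18216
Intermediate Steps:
(D*H)*(-44) = (9*46)*(-44) = 414*(-44) = -18216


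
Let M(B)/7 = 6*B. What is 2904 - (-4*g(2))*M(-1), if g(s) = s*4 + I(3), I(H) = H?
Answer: 1056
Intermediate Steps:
g(s) = 3 + 4*s (g(s) = s*4 + 3 = 4*s + 3 = 3 + 4*s)
M(B) = 42*B (M(B) = 7*(6*B) = 42*B)
2904 - (-4*g(2))*M(-1) = 2904 - (-4*(3 + 4*2))*42*(-1) = 2904 - (-4*(3 + 8))*(-42) = 2904 - (-4*11)*(-42) = 2904 - (-44)*(-42) = 2904 - 1*1848 = 2904 - 1848 = 1056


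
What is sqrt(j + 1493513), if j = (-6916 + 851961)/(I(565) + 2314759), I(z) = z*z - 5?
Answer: 2*sqrt(2590441120390314822)/2633979 ≈ 1222.1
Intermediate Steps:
I(z) = -5 + z**2 (I(z) = z**2 - 5 = -5 + z**2)
j = 845045/2633979 (j = (-6916 + 851961)/((-5 + 565**2) + 2314759) = 845045/((-5 + 319225) + 2314759) = 845045/(319220 + 2314759) = 845045/2633979 ≈ 0.32082)
sqrt(j + 1493513) = sqrt(845045/2633979 + 1493513) = sqrt(3933882723272/2633979) = 2*sqrt(2590441120390314822)/2633979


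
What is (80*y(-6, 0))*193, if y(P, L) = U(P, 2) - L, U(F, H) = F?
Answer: -92640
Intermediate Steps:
y(P, L) = P - L
(80*y(-6, 0))*193 = (80*(-6 - 1*0))*193 = (80*(-6 + 0))*193 = (80*(-6))*193 = -480*193 = -92640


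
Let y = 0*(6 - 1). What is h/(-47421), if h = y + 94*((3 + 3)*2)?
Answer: -376/15807 ≈ -0.023787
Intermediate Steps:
y = 0 (y = 0*5 = 0)
h = 1128 (h = 0 + 94*((3 + 3)*2) = 0 + 94*(6*2) = 0 + 94*12 = 0 + 1128 = 1128)
h/(-47421) = 1128/(-47421) = 1128*(-1/47421) = -376/15807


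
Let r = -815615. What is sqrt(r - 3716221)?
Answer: 2*I*sqrt(1132959) ≈ 2128.8*I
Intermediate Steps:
sqrt(r - 3716221) = sqrt(-815615 - 3716221) = sqrt(-4531836) = 2*I*sqrt(1132959)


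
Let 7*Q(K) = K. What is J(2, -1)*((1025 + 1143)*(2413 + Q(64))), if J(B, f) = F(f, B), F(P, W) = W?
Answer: 73516880/7 ≈ 1.0502e+7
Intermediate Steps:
Q(K) = K/7
J(B, f) = B
J(2, -1)*((1025 + 1143)*(2413 + Q(64))) = 2*((1025 + 1143)*(2413 + (⅐)*64)) = 2*(2168*(2413 + 64/7)) = 2*(2168*(16955/7)) = 2*(36758440/7) = 73516880/7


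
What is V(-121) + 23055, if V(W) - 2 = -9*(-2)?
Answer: 23075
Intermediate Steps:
V(W) = 20 (V(W) = 2 - 9*(-2) = 2 + 18 = 20)
V(-121) + 23055 = 20 + 23055 = 23075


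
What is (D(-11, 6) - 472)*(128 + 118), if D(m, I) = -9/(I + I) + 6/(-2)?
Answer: -234069/2 ≈ -1.1703e+5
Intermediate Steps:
D(m, I) = -3 - 9/(2*I) (D(m, I) = -9*1/(2*I) + 6*(-1/2) = -9/(2*I) - 3 = -3 - 9/(2*I))
(D(-11, 6) - 472)*(128 + 118) = ((-3 - 9/2/6) - 472)*(128 + 118) = ((-3 - 9/2*1/6) - 472)*246 = ((-3 - 3/4) - 472)*246 = (-15/4 - 472)*246 = -1903/4*246 = -234069/2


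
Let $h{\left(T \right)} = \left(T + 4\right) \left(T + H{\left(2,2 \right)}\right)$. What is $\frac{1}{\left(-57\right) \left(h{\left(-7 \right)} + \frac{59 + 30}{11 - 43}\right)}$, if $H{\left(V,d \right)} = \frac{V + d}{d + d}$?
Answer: $- \frac{32}{27759} \approx -0.0011528$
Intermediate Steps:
$H{\left(V,d \right)} = \frac{V + d}{2 d}$
$h{\left(T \right)} = \left(1 + T\right) \left(4 + T\right)$ ($h{\left(T \right)} = \left(T + 4\right) \left(T + \frac{2 + 2}{2 \cdot 2}\right) = \left(4 + T\right) \left(T + \frac{1}{2} \cdot \frac{1}{2} \cdot 4\right) = \left(4 + T\right) \left(T + 1\right) = \left(4 + T\right) \left(1 + T\right) = \left(1 + T\right) \left(4 + T\right)$)
$\frac{1}{\left(-57\right) \left(h{\left(-7 \right)} + \frac{59 + 30}{11 - 43}\right)} = \frac{1}{\left(-57\right) \left(\left(4 + \left(-7\right)^{2} + 5 \left(-7\right)\right) + \frac{59 + 30}{11 - 43}\right)} = \frac{1}{\left(-57\right) \left(\left(4 + 49 - 35\right) + \frac{89}{-32}\right)} = \frac{1}{\left(-57\right) \left(18 + 89 \left(- \frac{1}{32}\right)\right)} = \frac{1}{\left(-57\right) \left(18 - \frac{89}{32}\right)} = \frac{1}{\left(-57\right) \frac{487}{32}} = \frac{1}{- \frac{27759}{32}} = - \frac{32}{27759}$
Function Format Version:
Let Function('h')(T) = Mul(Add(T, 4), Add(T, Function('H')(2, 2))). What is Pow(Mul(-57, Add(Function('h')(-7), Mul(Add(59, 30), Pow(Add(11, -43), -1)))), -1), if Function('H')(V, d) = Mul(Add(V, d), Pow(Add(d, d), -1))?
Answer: Rational(-32, 27759) ≈ -0.0011528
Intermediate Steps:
Function('H')(V, d) = Mul(Rational(1, 2), Pow(d, -1), Add(V, d)) (Function('H')(V, d) = Mul(Add(V, d), Pow(Mul(2, d), -1)) = Mul(Add(V, d), Mul(Rational(1, 2), Pow(d, -1))) = Mul(Rational(1, 2), Pow(d, -1), Add(V, d)))
Function('h')(T) = Mul(Add(1, T), Add(4, T)) (Function('h')(T) = Mul(Add(T, 4), Add(T, Mul(Rational(1, 2), Pow(2, -1), Add(2, 2)))) = Mul(Add(4, T), Add(T, Mul(Rational(1, 2), Rational(1, 2), 4))) = Mul(Add(4, T), Add(T, 1)) = Mul(Add(4, T), Add(1, T)) = Mul(Add(1, T), Add(4, T)))
Pow(Mul(-57, Add(Function('h')(-7), Mul(Add(59, 30), Pow(Add(11, -43), -1)))), -1) = Pow(Mul(-57, Add(Add(4, Pow(-7, 2), Mul(5, -7)), Mul(Add(59, 30), Pow(Add(11, -43), -1)))), -1) = Pow(Mul(-57, Add(Add(4, 49, -35), Mul(89, Pow(-32, -1)))), -1) = Pow(Mul(-57, Add(18, Mul(89, Rational(-1, 32)))), -1) = Pow(Mul(-57, Add(18, Rational(-89, 32))), -1) = Pow(Mul(-57, Rational(487, 32)), -1) = Pow(Rational(-27759, 32), -1) = Rational(-32, 27759)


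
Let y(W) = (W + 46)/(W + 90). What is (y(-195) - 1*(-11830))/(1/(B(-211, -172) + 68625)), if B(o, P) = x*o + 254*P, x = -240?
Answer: 93889231523/105 ≈ 8.9418e+8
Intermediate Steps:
y(W) = (46 + W)/(90 + W)
B(o, P) = -240*o + 254*P
(y(-195) - 1*(-11830))/(1/(B(-211, -172) + 68625)) = ((46 - 195)/(90 - 195) - 1*(-11830))/(1/((-240*(-211) + 254*(-172)) + 68625)) = (-149/(-105) + 11830)/(1/((50640 - 43688) + 68625)) = (-1/105*(-149) + 11830)/(1/(6952 + 68625)) = (149/105 + 11830)/(1/75577) = 1242299/(105*(1/75577)) = (1242299/105)*75577 = 93889231523/105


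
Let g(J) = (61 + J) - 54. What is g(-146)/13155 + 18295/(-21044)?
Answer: -243595841/276833820 ≈ -0.87994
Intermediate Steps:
g(J) = 7 + J
g(-146)/13155 + 18295/(-21044) = (7 - 146)/13155 + 18295/(-21044) = -139*1/13155 + 18295*(-1/21044) = -139/13155 - 18295/21044 = -243595841/276833820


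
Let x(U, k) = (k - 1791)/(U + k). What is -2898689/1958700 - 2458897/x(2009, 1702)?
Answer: 17873072148539579/174324300 ≈ 1.0253e+8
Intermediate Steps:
x(U, k) = (-1791 + k)/(U + k)
-2898689/1958700 - 2458897/x(2009, 1702) = -2898689/1958700 - 2458897*(2009 + 1702)/(-1791 + 1702) = -2898689*1/1958700 - 2458897/(-89/3711) = -2898689/1958700 - 2458897/((1/3711)*(-89)) = -2898689/1958700 - 2458897/(-89/3711) = -2898689/1958700 - 2458897*(-3711/89) = -2898689/1958700 + 9124966767/89 = 17873072148539579/174324300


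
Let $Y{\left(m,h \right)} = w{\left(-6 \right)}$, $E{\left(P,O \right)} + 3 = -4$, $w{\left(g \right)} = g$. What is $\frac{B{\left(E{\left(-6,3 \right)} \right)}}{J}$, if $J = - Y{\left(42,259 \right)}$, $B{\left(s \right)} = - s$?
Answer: $\frac{7}{6} \approx 1.1667$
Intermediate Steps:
$E{\left(P,O \right)} = -7$ ($E{\left(P,O \right)} = -3 - 4 = -7$)
$Y{\left(m,h \right)} = -6$
$J = 6$ ($J = \left(-1\right) \left(-6\right) = 6$)
$\frac{B{\left(E{\left(-6,3 \right)} \right)}}{J} = \frac{\left(-1\right) \left(-7\right)}{6} = 7 \cdot \frac{1}{6} = \frac{7}{6}$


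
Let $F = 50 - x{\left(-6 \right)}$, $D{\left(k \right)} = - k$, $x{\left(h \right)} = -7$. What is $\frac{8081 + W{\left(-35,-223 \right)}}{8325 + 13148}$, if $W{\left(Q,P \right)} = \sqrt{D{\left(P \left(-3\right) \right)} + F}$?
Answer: $\frac{8081}{21473} + \frac{6 i \sqrt{17}}{21473} \approx 0.37633 + 0.0011521 i$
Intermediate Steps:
$F = 57$ ($F = 50 - -7 = 50 + 7 = 57$)
$W{\left(Q,P \right)} = \sqrt{57 + 3 P}$ ($W{\left(Q,P \right)} = \sqrt{- P \left(-3\right) + 57} = \sqrt{- \left(-3\right) P + 57} = \sqrt{3 P + 57} = \sqrt{57 + 3 P}$)
$\frac{8081 + W{\left(-35,-223 \right)}}{8325 + 13148} = \frac{8081 + \sqrt{57 + 3 \left(-223\right)}}{8325 + 13148} = \frac{8081 + \sqrt{57 - 669}}{21473} = \left(8081 + \sqrt{-612}\right) \frac{1}{21473} = \left(8081 + 6 i \sqrt{17}\right) \frac{1}{21473} = \frac{8081}{21473} + \frac{6 i \sqrt{17}}{21473}$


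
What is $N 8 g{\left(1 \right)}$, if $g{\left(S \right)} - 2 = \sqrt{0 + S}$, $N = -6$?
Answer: $-144$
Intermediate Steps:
$g{\left(S \right)} = 2 + \sqrt{S}$ ($g{\left(S \right)} = 2 + \sqrt{0 + S} = 2 + \sqrt{S}$)
$N 8 g{\left(1 \right)} = \left(-6\right) 8 \left(2 + \sqrt{1}\right) = - 48 \left(2 + 1\right) = \left(-48\right) 3 = -144$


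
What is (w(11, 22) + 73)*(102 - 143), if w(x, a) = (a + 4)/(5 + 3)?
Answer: -12505/4 ≈ -3126.3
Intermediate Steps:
w(x, a) = ½ + a/8 (w(x, a) = (4 + a)/8 = (4 + a)*(⅛) = ½ + a/8)
(w(11, 22) + 73)*(102 - 143) = ((½ + (⅛)*22) + 73)*(102 - 143) = ((½ + 11/4) + 73)*(-41) = (13/4 + 73)*(-41) = (305/4)*(-41) = -12505/4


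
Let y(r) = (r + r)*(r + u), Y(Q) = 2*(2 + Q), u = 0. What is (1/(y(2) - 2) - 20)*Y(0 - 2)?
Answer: 0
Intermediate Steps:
Y(Q) = 4 + 2*Q
y(r) = 2*r² (y(r) = (r + r)*(r + 0) = (2*r)*r = 2*r²)
(1/(y(2) - 2) - 20)*Y(0 - 2) = (1/(2*2² - 2) - 20)*(4 + 2*(0 - 2)) = (1/(2*4 - 2) - 20)*(4 + 2*(-2)) = (1/(8 - 2) - 20)*(4 - 4) = (1/6 - 20)*0 = (⅙ - 20)*0 = -119/6*0 = 0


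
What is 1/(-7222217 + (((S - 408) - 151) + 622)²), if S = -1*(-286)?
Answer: -1/7100416 ≈ -1.4084e-7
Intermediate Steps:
S = 286
1/(-7222217 + (((S - 408) - 151) + 622)²) = 1/(-7222217 + (((286 - 408) - 151) + 622)²) = 1/(-7222217 + ((-122 - 151) + 622)²) = 1/(-7222217 + (-273 + 622)²) = 1/(-7222217 + 349²) = 1/(-7222217 + 121801) = 1/(-7100416) = -1/7100416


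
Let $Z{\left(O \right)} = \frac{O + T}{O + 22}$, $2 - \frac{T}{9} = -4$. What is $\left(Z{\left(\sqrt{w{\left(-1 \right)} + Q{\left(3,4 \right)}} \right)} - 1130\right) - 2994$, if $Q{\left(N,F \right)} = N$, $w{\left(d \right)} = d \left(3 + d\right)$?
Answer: $- \frac{94797}{23} \approx -4121.6$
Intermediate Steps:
$T = 54$ ($T = 18 - -36 = 18 + 36 = 54$)
$Z{\left(O \right)} = \frac{54 + O}{22 + O}$ ($Z{\left(O \right)} = \frac{O + 54}{O + 22} = \frac{54 + O}{22 + O}$)
$\left(Z{\left(\sqrt{w{\left(-1 \right)} + Q{\left(3,4 \right)}} \right)} - 1130\right) - 2994 = \left(\frac{54 + \sqrt{- (3 - 1) + 3}}{22 + \sqrt{- (3 - 1) + 3}} - 1130\right) - 2994 = \left(\frac{54 + \sqrt{\left(-1\right) 2 + 3}}{22 + \sqrt{\left(-1\right) 2 + 3}} - 1130\right) - 2994 = \left(\frac{54 + \sqrt{-2 + 3}}{22 + \sqrt{-2 + 3}} - 1130\right) - 2994 = \left(\frac{54 + \sqrt{1}}{22 + \sqrt{1}} - 1130\right) - 2994 = \left(\frac{54 + 1}{22 + 1} - 1130\right) - 2994 = \left(\frac{1}{23} \cdot 55 - 1130\right) - 2994 = \left(\frac{55}{23} - 1130\right) - 2994 = - \frac{25935}{23} - 2994 = - \frac{94797}{23}$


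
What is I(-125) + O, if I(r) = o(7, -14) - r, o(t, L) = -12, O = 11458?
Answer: 11571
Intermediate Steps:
I(r) = -12 - r
I(-125) + O = (-12 - 1*(-125)) + 11458 = (-12 + 125) + 11458 = 113 + 11458 = 11571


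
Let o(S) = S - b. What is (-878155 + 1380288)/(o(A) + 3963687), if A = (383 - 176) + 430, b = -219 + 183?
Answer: 502133/3964360 ≈ 0.12666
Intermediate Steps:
b = -36
A = 637 (A = 207 + 430 = 637)
o(S) = 36 + S (o(S) = S - 1*(-36) = S + 36 = 36 + S)
(-878155 + 1380288)/(o(A) + 3963687) = (-878155 + 1380288)/((36 + 637) + 3963687) = 502133/(673 + 3963687) = 502133/3964360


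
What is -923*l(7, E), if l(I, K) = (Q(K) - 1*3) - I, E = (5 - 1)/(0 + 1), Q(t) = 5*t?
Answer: -9230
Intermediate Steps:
E = 4 (E = 4/1 = 4*1 = 4)
l(I, K) = -3 - I + 5*K (l(I, K) = (5*K - 1*3) - I = (5*K - 3) - I = (-3 + 5*K) - I = -3 - I + 5*K)
-923*l(7, E) = -923*(-3 - 1*7 + 5*4) = -923*(-3 - 7 + 20) = -923*10 = -9230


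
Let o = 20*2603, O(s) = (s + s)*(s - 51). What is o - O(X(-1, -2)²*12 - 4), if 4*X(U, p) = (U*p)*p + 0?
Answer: 52748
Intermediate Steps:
X(U, p) = U*p²/4 (X(U, p) = ((U*p)*p + 0)/4 = (U*p² + 0)/4 = (U*p²)/4 = U*p²/4)
O(s) = 2*s*(-51 + s) (O(s) = (2*s)*(-51 + s) = 2*s*(-51 + s))
o = 52060
o - O(X(-1, -2)²*12 - 4) = 52060 - 2*(((¼)*(-1)*(-2)²)²*12 - 4)*(-51 + (((¼)*(-1)*(-2)²)²*12 - 4)) = 52060 - 2*(((¼)*(-1)*4)²*12 - 4)*(-51 + (((¼)*(-1)*4)²*12 - 4)) = 52060 - 2*((-1)²*12 - 4)*(-51 + ((-1)²*12 - 4)) = 52060 - 2*(1*12 - 4)*(-51 + (1*12 - 4)) = 52060 - 2*(12 - 4)*(-51 + (12 - 4)) = 52060 - 2*8*(-51 + 8) = 52060 - 2*8*(-43) = 52060 - 1*(-688) = 52060 + 688 = 52748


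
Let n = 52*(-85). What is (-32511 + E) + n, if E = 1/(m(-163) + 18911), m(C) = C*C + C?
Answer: -1673602126/45317 ≈ -36931.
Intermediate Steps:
m(C) = C + C² (m(C) = C² + C = C + C²)
n = -4420
E = 1/45317 (E = 1/(-163*(1 - 163) + 18911) = 1/(-163*(-162) + 18911) = 1/(26406 + 18911) = 1/45317 ≈ 2.2067e-5)
(-32511 + E) + n = (-32511 + 1/45317) - 4420 = -1473300986/45317 - 4420 = -1673602126/45317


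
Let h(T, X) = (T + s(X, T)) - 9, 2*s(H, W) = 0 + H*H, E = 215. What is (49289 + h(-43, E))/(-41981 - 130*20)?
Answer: -144699/89162 ≈ -1.6229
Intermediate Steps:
s(H, W) = H²/2 (s(H, W) = (0 + H*H)/2 = (0 + H²)/2 = H²/2)
h(T, X) = -9 + T + X²/2 (h(T, X) = (T + X²/2) - 9 = -9 + T + X²/2)
(49289 + h(-43, E))/(-41981 - 130*20) = (49289 + (-9 - 43 + (½)*215²))/(-41981 - 130*20) = (49289 + (-9 - 43 + (½)*46225))/(-41981 - 2600) = (49289 + (-9 - 43 + 46225/2))/(-44581) = (49289 + 46121/2)*(-1/44581) = (144699/2)*(-1/44581) = -144699/89162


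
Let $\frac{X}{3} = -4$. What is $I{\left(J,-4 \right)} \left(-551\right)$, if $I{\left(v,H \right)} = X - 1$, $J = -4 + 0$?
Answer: $7163$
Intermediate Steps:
$X = -12$ ($X = 3 \left(-4\right) = -12$)
$J = -4$
$I{\left(v,H \right)} = -13$ ($I{\left(v,H \right)} = -12 - 1 = -13$)
$I{\left(J,-4 \right)} \left(-551\right) = \left(-13\right) \left(-551\right) = 7163$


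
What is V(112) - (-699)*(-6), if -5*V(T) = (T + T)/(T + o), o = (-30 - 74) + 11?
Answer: -398654/95 ≈ -4196.4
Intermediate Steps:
o = -93 (o = -104 + 11 = -93)
V(T) = -2*T/(5*(-93 + T)) (V(T) = -(T + T)/(5*(T - 93)) = -2*T/(5*(-93 + T)))
V(112) - (-699)*(-6) = -2*112/(-465 + 5*112) - (-699)*(-6) = -2*112/(-465 + 560) - 1*4194 = -2*112/95 - 4194 = -2*112*1/95 - 4194 = -224/95 - 4194 = -398654/95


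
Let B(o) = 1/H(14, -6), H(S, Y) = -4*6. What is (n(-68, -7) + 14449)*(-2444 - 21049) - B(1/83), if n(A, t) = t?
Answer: -8142861743/24 ≈ -3.3929e+8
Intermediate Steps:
H(S, Y) = -24
B(o) = -1/24 (B(o) = 1/(-24) = -1/24)
(n(-68, -7) + 14449)*(-2444 - 21049) - B(1/83) = (-7 + 14449)*(-2444 - 21049) - 1*(-1/24) = 14442*(-23493) + 1/24 = -339285906 + 1/24 = -8142861743/24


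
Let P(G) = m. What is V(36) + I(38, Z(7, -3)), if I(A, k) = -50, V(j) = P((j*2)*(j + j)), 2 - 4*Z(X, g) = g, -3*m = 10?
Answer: -160/3 ≈ -53.333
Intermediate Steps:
m = -10/3 (m = -1/3*10 = -10/3 ≈ -3.3333)
P(G) = -10/3
Z(X, g) = 1/2 - g/4
V(j) = -10/3
V(36) + I(38, Z(7, -3)) = -10/3 - 50 = -160/3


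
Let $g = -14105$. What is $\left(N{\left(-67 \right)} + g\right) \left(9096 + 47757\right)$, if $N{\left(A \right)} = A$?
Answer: $-805720716$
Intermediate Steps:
$\left(N{\left(-67 \right)} + g\right) \left(9096 + 47757\right) = \left(-67 - 14105\right) \left(9096 + 47757\right) = \left(-14172\right) 56853 = -805720716$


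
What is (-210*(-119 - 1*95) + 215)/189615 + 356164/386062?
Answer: 8496666647/7320314613 ≈ 1.1607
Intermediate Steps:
(-210*(-119 - 1*95) + 215)/189615 + 356164/386062 = (-210*(-119 - 95) + 215)*(1/189615) + 356164*(1/386062) = (-210*(-214) + 215)*(1/189615) + 178082/193031 = (44940 + 215)*(1/189615) + 178082/193031 = 45155*(1/189615) + 178082/193031 = 9031/37923 + 178082/193031 = 8496666647/7320314613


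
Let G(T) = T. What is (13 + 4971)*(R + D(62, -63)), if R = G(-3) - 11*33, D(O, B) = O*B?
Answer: -21291648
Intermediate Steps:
D(O, B) = B*O
R = -366 (R = -3 - 11*33 = -3 - 363 = -366)
(13 + 4971)*(R + D(62, -63)) = (13 + 4971)*(-366 - 63*62) = 4984*(-366 - 3906) = 4984*(-4272) = -21291648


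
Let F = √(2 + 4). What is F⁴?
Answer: 36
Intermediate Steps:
F = √6 ≈ 2.4495
F⁴ = (√6)⁴ = 36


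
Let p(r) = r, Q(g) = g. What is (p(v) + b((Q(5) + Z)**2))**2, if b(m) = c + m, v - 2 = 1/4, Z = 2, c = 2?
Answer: 45369/16 ≈ 2835.6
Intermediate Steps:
v = 9/4 (v = 2 + 1/4 = 9/4 ≈ 2.2500)
b(m) = 2 + m
(p(v) + b((Q(5) + Z)**2))**2 = (9/4 + (2 + (5 + 2)**2))**2 = (9/4 + (2 + 7**2))**2 = (9/4 + (2 + 49))**2 = (9/4 + 51)**2 = (213/4)**2 = 45369/16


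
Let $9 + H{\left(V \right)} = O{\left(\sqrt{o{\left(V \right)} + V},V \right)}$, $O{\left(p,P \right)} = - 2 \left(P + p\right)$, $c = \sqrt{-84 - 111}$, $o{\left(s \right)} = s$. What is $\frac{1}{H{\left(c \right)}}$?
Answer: $- \frac{1}{9 + 2 i \sqrt{195} + 2 \sqrt{2} \sqrt[4]{195} \sqrt{i}} \approx -0.010805 + 0.023219 i$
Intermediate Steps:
$c = i \sqrt{195}$ ($c = \sqrt{-195} = i \sqrt{195} \approx 13.964 i$)
$O{\left(p,P \right)} = - 2 P - 2 p$
$H{\left(V \right)} = -9 - 2 V - 2 \sqrt{2} \sqrt{V}$ ($H{\left(V \right)} = -9 - \left(2 V + 2 \sqrt{V + V}\right) = -9 - \left(2 V + 2 \sqrt{2} \sqrt{V}\right) = -9 - 2 V - 2 \sqrt{2} \sqrt{V}$)
$\frac{1}{H{\left(c \right)}} = \frac{1}{-9 - 2 i \sqrt{195} - 2 \sqrt{2} \sqrt{i \sqrt{195}}} = \frac{1}{-9 - 2 i \sqrt{195} - 2 \sqrt{2} \sqrt[4]{195} \sqrt{i}}$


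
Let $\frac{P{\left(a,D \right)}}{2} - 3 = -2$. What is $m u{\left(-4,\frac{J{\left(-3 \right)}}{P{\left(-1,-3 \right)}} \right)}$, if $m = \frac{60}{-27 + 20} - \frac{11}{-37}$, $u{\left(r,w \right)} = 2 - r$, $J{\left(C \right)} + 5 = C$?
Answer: $- \frac{12858}{259} \approx -49.645$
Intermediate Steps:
$P{\left(a,D \right)} = 2$ ($P{\left(a,D \right)} = 6 + 2 \left(-2\right) = 6 - 4 = 2$)
$J{\left(C \right)} = -5 + C$
$m = - \frac{2143}{259}$ ($m = \frac{60}{-7} - - \frac{11}{37} = 60 \left(- \frac{1}{7}\right) + \frac{11}{37} = - \frac{60}{7} + \frac{11}{37} = - \frac{2143}{259} \approx -8.2741$)
$m u{\left(-4,\frac{J{\left(-3 \right)}}{P{\left(-1,-3 \right)}} \right)} = - \frac{2143 \left(2 - -4\right)}{259} = - \frac{2143 \left(2 + 4\right)}{259} = \left(- \frac{2143}{259}\right) 6 = - \frac{12858}{259}$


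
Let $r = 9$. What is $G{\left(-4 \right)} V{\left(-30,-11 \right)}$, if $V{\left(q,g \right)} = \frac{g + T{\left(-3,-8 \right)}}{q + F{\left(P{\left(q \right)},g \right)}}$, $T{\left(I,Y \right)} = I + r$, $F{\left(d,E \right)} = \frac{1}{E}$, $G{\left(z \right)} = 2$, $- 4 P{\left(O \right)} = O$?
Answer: $\frac{110}{331} \approx 0.33233$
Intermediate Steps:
$P{\left(O \right)} = - \frac{O}{4}$
$T{\left(I,Y \right)} = 9 + I$ ($T{\left(I,Y \right)} = I + 9 = 9 + I$)
$V{\left(q,g \right)} = \frac{6 + g}{q + \frac{1}{g}}$ ($V{\left(q,g \right)} = \frac{g + \left(9 - 3\right)}{q + \frac{1}{g}} = \frac{g + 6}{q + \frac{1}{g}} = \frac{6 + g}{q + \frac{1}{g}}$)
$G{\left(-4 \right)} V{\left(-30,-11 \right)} = 2 \left(- \frac{11 \left(6 - 11\right)}{1 - -330}\right) = 2 \left(\left(-11\right) \frac{1}{1 + 330} \left(-5\right)\right) = 2 \left(\left(-11\right) \frac{1}{331} \left(-5\right)\right) = 2 \cdot \frac{55}{331} = \frac{110}{331}$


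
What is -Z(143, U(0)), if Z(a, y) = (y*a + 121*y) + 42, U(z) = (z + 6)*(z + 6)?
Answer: -9546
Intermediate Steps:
U(z) = (6 + z)**2 (U(z) = (6 + z)*(6 + z) = (6 + z)**2)
Z(a, y) = 42 + 121*y + a*y (Z(a, y) = (a*y + 121*y) + 42 = (121*y + a*y) + 42 = 42 + 121*y + a*y)
-Z(143, U(0)) = -(42 + 121*(6 + 0)**2 + 143*(6 + 0)**2) = -(42 + 121*6**2 + 143*6**2) = -(42 + 121*36 + 143*36) = -(42 + 4356 + 5148) = -1*9546 = -9546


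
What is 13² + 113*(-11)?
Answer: -1074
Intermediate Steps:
13² + 113*(-11) = 169 - 1243 = -1074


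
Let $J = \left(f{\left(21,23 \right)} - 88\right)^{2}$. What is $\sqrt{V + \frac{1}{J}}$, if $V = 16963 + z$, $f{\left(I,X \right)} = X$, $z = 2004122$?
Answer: $\frac{\sqrt{8539084126}}{65} \approx 1421.6$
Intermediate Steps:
$J = 4225$ ($J = \left(23 - 88\right)^{2} = \left(-65\right)^{2} = 4225$)
$V = 2021085$ ($V = 16963 + 2004122 = 2021085$)
$\sqrt{V + \frac{1}{J}} = \sqrt{2021085 + \frac{1}{4225}} = \sqrt{\frac{8539084126}{4225}} = \frac{\sqrt{8539084126}}{65}$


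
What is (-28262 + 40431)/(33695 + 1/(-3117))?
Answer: 37930773/105027314 ≈ 0.36115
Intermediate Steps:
(-28262 + 40431)/(33695 + 1/(-3117)) = 12169/(33695 - 1/3117) = 12169/(105027314/3117) = 12169*(3117/105027314) = 37930773/105027314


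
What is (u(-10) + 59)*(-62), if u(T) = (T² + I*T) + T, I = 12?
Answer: -1798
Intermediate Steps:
u(T) = T² + 13*T (u(T) = (T² + 12*T) + T = T² + 13*T)
(u(-10) + 59)*(-62) = (-10*(13 - 10) + 59)*(-62) = (-10*3 + 59)*(-62) = (-30 + 59)*(-62) = 29*(-62) = -1798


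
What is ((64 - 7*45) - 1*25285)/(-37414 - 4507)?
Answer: 25536/41921 ≈ 0.60915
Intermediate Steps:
((64 - 7*45) - 1*25285)/(-37414 - 4507) = ((64 - 315) - 25285)/(-41921) = (-251 - 25285)*(-1/41921) = -25536*(-1/41921) = 25536/41921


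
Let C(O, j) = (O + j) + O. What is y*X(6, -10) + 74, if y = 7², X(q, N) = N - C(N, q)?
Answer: 270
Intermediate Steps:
C(O, j) = j + 2*O
X(q, N) = -N - q (X(q, N) = N - (q + 2*N) = N + (-q - 2*N) = -N - q)
y = 49
y*X(6, -10) + 74 = 49*(-1*(-10) - 1*6) + 74 = 49*(10 - 6) + 74 = 49*4 + 74 = 196 + 74 = 270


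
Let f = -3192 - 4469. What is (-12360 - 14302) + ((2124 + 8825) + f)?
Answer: -23374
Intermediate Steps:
f = -7661
(-12360 - 14302) + ((2124 + 8825) + f) = (-12360 - 14302) + ((2124 + 8825) - 7661) = -26662 + (10949 - 7661) = -26662 + 3288 = -23374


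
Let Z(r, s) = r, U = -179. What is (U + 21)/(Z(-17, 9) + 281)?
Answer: -79/132 ≈ -0.59848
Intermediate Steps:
(U + 21)/(Z(-17, 9) + 281) = (-179 + 21)/(-17 + 281) = -158/264 = -158*1/264 = -79/132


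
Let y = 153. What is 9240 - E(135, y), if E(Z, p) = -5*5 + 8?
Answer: 9257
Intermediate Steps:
E(Z, p) = -17 (E(Z, p) = -25 + 8 = -17)
9240 - E(135, y) = 9240 - 1*(-17) = 9240 + 17 = 9257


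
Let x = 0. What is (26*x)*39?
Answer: 0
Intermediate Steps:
(26*x)*39 = (26*0)*39 = 0*39 = 0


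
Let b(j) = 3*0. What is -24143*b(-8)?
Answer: 0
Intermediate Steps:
b(j) = 0
-24143*b(-8) = -24143*0 = 0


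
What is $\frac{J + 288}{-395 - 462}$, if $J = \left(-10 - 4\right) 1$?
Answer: $- \frac{274}{857} \approx -0.31972$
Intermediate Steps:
$J = -14$ ($J = \left(-14\right) 1 = -14$)
$\frac{J + 288}{-395 - 462} = \frac{-14 + 288}{-395 - 462} = \frac{274}{-857} = 274 \left(- \frac{1}{857}\right) = - \frac{274}{857}$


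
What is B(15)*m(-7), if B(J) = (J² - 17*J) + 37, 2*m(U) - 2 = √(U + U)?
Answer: 7 + 7*I*√14/2 ≈ 7.0 + 13.096*I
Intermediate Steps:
m(U) = 1 + √2*√U/2 (m(U) = 1 + √(U + U)/2 = 1 + √(2*U)/2 = 1 + (√2*√U)/2 = 1 + √2*√U/2)
B(J) = 37 + J² - 17*J
B(15)*m(-7) = (37 + 15² - 17*15)*(1 + √2*√(-7)/2) = (37 + 225 - 255)*(1 + √2*(I*√7)/2) = 7*(1 + I*√14/2) = 7 + 7*I*√14/2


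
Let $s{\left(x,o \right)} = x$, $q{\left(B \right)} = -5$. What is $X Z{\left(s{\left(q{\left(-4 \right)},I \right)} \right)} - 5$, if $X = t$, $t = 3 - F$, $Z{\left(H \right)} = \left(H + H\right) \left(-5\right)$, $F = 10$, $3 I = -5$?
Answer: $-355$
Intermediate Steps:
$I = - \frac{5}{3}$ ($I = \frac{1}{3} \left(-5\right) = - \frac{5}{3} \approx -1.6667$)
$Z{\left(H \right)} = - 10 H$ ($Z{\left(H \right)} = 2 H \left(-5\right) = - 10 H$)
$t = -7$ ($t = 3 - 10 = -7$)
$X = -7$
$X Z{\left(s{\left(q{\left(-4 \right)},I \right)} \right)} - 5 = - 7 \left(\left(-10\right) \left(-5\right)\right) - 5 = \left(-7\right) 50 - 5 = -350 - 5 = -355$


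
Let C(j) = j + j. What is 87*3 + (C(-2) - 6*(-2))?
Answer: 269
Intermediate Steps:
C(j) = 2*j
87*3 + (C(-2) - 6*(-2)) = 87*3 + (2*(-2) - 6*(-2)) = 261 + (-4 + 12) = 261 + 8 = 269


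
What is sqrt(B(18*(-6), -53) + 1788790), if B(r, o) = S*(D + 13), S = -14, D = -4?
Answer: 2*sqrt(447166) ≈ 1337.4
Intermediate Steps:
B(r, o) = -126 (B(r, o) = -14*(-4 + 13) = -14*9 = -126)
sqrt(B(18*(-6), -53) + 1788790) = sqrt(-126 + 1788790) = sqrt(1788664) = 2*sqrt(447166)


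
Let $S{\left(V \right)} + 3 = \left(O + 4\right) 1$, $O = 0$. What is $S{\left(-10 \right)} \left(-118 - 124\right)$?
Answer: $-242$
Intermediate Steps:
$S{\left(V \right)} = 1$ ($S{\left(V \right)} = -3 + \left(0 + 4\right) 1 = -3 + 4 \cdot 1 = -3 + 4 = 1$)
$S{\left(-10 \right)} \left(-118 - 124\right) = 1 \left(-118 - 124\right) = 1 \left(-242\right) = -242$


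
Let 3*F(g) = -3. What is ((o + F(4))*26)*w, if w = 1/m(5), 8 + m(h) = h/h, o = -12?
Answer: 338/7 ≈ 48.286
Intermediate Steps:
F(g) = -1 (F(g) = (⅓)*(-3) = -1)
m(h) = -7 (m(h) = -8 + h/h = -8 + 1 = -7)
w = -⅐ (w = 1/(-7) = -⅐ ≈ -0.14286)
((o + F(4))*26)*w = ((-12 - 1)*26)*(-⅐) = -13*26*(-⅐) = -338*(-⅐) = 338/7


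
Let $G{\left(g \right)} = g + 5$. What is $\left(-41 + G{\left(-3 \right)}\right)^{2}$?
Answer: $1521$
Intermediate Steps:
$G{\left(g \right)} = 5 + g$
$\left(-41 + G{\left(-3 \right)}\right)^{2} = \left(-41 + \left(5 - 3\right)\right)^{2} = \left(-41 + 2\right)^{2} = \left(-39\right)^{2} = 1521$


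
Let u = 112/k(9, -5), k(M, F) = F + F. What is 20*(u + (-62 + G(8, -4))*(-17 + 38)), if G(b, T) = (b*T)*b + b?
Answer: -130424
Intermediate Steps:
k(M, F) = 2*F
G(b, T) = b + T*b² (G(b, T) = (T*b)*b + b = T*b² + b = b + T*b²)
u = -56/5 (u = 112/((2*(-5))) = 112/(-10) = 112*(-⅒) = -56/5 ≈ -11.200)
20*(u + (-62 + G(8, -4))*(-17 + 38)) = 20*(-56/5 + (-62 + 8*(1 - 4*8))*(-17 + 38)) = 20*(-56/5 + (-62 + 8*(1 - 32))*21) = 20*(-56/5 + (-62 + 8*(-31))*21) = 20*(-56/5 + (-62 - 248)*21) = 20*(-56/5 - 310*21) = 20*(-56/5 - 6510) = 20*(-32606/5) = -130424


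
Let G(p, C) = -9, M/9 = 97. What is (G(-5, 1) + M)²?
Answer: 746496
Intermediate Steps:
M = 873 (M = 9*97 = 873)
(G(-5, 1) + M)² = (-9 + 873)² = 864² = 746496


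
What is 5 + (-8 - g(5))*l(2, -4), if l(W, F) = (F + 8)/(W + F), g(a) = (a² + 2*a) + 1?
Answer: 93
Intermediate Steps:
g(a) = 1 + a² + 2*a
l(W, F) = (8 + F)/(F + W)
5 + (-8 - g(5))*l(2, -4) = 5 + (-8 - (1 + 5² + 2*5))*((8 - 4)/(-4 + 2)) = 5 + (-8 - (1 + 25 + 10))*(4/(-2)) = 5 + (-8 - 1*36)*(-½*4) = 5 + (-8 - 36)*(-2) = 5 - 44*(-2) = 5 + 88 = 93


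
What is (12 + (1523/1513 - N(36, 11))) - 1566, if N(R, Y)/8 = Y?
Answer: -2482823/1513 ≈ -1641.0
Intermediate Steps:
N(R, Y) = 8*Y
(12 + (1523/1513 - N(36, 11))) - 1566 = (12 + (1523/1513 - 8*11)) - 1566 = (12 + (1523*(1/1513) - 1*88)) - 1566 = (12 + (1523/1513 - 88)) - 1566 = (12 - 131621/1513) - 1566 = -113465/1513 - 1566 = -2482823/1513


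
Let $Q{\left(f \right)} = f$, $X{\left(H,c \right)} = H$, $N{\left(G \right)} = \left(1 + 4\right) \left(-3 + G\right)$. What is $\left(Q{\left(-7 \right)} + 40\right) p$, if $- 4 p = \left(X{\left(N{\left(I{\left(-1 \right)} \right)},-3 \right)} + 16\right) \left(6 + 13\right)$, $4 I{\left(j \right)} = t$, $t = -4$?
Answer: $627$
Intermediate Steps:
$I{\left(j \right)} = -1$ ($I{\left(j \right)} = \frac{1}{4} \left(-4\right) = -1$)
$N{\left(G \right)} = -15 + 5 G$ ($N{\left(G \right)} = 5 \left(-3 + G\right) = -15 + 5 G$)
$p = 19$ ($p = - \frac{\left(\left(-15 + 5 \left(-1\right)\right) + 16\right) \left(6 + 13\right)}{4} = - \frac{\left(\left(-15 - 5\right) + 16\right) 19}{4} = - \frac{\left(-20 + 16\right) 19}{4} = - \frac{\left(-4\right) 19}{4} = \left(- \frac{1}{4}\right) \left(-76\right) = 19$)
$\left(Q{\left(-7 \right)} + 40\right) p = \left(-7 + 40\right) 19 = 33 \cdot 19 = 627$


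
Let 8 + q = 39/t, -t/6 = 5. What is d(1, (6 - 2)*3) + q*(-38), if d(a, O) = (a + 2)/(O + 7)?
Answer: 33588/95 ≈ 353.56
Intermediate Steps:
t = -30 (t = -6*5 = -30)
d(a, O) = (2 + a)/(7 + O)
q = -93/10 (q = -8 + 39/(-30) = -8 + 39*(-1/30) = -8 - 13/10 = -93/10 ≈ -9.3000)
d(1, (6 - 2)*3) + q*(-38) = (2 + 1)/(7 + (6 - 2)*3) - 93/10*(-38) = 3/(7 + 4*3) + 1767/5 = 3/(7 + 12) + 1767/5 = 3/19 + 1767/5 = 33588/95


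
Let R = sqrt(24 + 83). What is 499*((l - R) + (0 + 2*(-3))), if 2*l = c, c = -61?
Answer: -36427/2 - 499*sqrt(107) ≈ -23375.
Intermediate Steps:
R = sqrt(107) ≈ 10.344
l = -61/2 (l = (1/2)*(-61) = -61/2 ≈ -30.500)
499*((l - R) + (0 + 2*(-3))) = 499*((-61/2 - sqrt(107)) + (0 + 2*(-3))) = 499*((-61/2 - sqrt(107)) + (0 - 6)) = 499*((-61/2 - sqrt(107)) - 6) = 499*(-73/2 - sqrt(107)) = -36427/2 - 499*sqrt(107)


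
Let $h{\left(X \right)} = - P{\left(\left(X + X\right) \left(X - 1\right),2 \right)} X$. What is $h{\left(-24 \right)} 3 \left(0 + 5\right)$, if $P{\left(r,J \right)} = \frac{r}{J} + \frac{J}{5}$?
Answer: $216144$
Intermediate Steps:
$P{\left(r,J \right)} = \frac{J}{5} + \frac{r}{J}$ ($P{\left(r,J \right)} = \frac{r}{J} + J \frac{1}{5} = \frac{r}{J} + \frac{J}{5} = \frac{J}{5} + \frac{r}{J}$)
$h{\left(X \right)} = X \left(- \frac{2}{5} - X \left(-1 + X\right)\right)$ ($h{\left(X \right)} = - (\frac{1}{5} \cdot 2 + \frac{\left(X + X\right) \left(X - 1\right)}{2}) X = - (\frac{2}{5} + 2 X \left(-1 + X\right) \frac{1}{2}) X = - (\frac{2}{5} + X \left(-1 + X\right)) X = \left(- \frac{2}{5} - X \left(-1 + X\right)\right) X = X \left(- \frac{2}{5} - X \left(-1 + X\right)\right)$)
$h{\left(-24 \right)} 3 \left(0 + 5\right) = - 24 \left(- \frac{2}{5} - 24 - \left(-24\right)^{2}\right) 3 \left(0 + 5\right) = - 24 \left(- \frac{2}{5} - 24 - 576\right) 3 \cdot 5 = - 24 \left(- \frac{2}{5} - 24 - 576\right) 15 = \left(-24\right) \left(- \frac{3002}{5}\right) 15 = \frac{72048}{5} \cdot 15 = 216144$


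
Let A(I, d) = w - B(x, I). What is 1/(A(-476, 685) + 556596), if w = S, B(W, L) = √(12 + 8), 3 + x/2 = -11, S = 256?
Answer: 139213/77521037471 + √5/155042074942 ≈ 1.7958e-6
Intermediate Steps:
x = -28 (x = -6 + 2*(-11) = -6 - 22 = -28)
B(W, L) = 2*√5 (B(W, L) = √20 = 2*√5)
w = 256
A(I, d) = 256 - 2*√5
1/(A(-476, 685) + 556596) = 1/((256 - 2*√5) + 556596) = 1/(556852 - 2*√5)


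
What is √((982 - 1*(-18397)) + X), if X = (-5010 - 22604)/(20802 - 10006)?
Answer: √564598600930/5398 ≈ 139.20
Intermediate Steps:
X = -13807/5398 (X = -27614/10796 = -27614*1/10796 = -13807/5398 ≈ -2.5578)
√((982 - 1*(-18397)) + X) = √((982 - 1*(-18397)) - 13807/5398) = √((982 + 18397) - 13807/5398) = √(19379 - 13807/5398) = √(104594035/5398) = √564598600930/5398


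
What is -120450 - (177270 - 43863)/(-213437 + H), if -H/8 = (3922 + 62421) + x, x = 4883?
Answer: -94341726843/783245 ≈ -1.2045e+5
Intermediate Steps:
H = -569808 (H = -8*((3922 + 62421) + 4883) = -8*(66343 + 4883) = -8*71226 = -569808)
-120450 - (177270 - 43863)/(-213437 + H) = -120450 - (177270 - 43863)/(-213437 - 569808) = -120450 - 133407/(-783245) = -120450 - 133407*(-1)/783245 = -120450 - 1*(-133407/783245) = -120450 + 133407/783245 = -94341726843/783245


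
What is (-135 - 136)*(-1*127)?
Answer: 34417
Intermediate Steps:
(-135 - 136)*(-1*127) = -271*(-127) = 34417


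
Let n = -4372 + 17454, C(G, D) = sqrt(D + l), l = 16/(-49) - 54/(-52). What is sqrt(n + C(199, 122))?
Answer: sqrt(433328168 + 182*sqrt(4064710))/182 ≈ 114.43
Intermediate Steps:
l = 907/1274 (l = 16*(-1/49) - 54*(-1/52) = -16/49 + 27/26 = 907/1274 ≈ 0.71193)
C(G, D) = sqrt(907/1274 + D) (C(G, D) = sqrt(D + 907/1274) = sqrt(907/1274 + D))
n = 13082
sqrt(n + C(199, 122)) = sqrt(13082 + sqrt(23582 + 33124*122)/182) = sqrt(13082 + sqrt(23582 + 4041128)/182) = sqrt(13082 + sqrt(4064710)/182)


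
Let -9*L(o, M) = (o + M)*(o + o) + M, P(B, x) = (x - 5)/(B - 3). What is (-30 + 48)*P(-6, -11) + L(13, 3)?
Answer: -131/9 ≈ -14.556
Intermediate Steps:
P(B, x) = (-5 + x)/(-3 + B)
L(o, M) = -M/9 - 2*o*(M + o)/9 (L(o, M) = -((o + M)*(o + o) + M)/9 = -((M + o)*(2*o) + M)/9 = -(2*o*(M + o) + M)/9 = -(M + 2*o*(M + o))/9 = -M/9 - 2*o*(M + o)/9)
(-30 + 48)*P(-6, -11) + L(13, 3) = (-30 + 48)*((-5 - 11)/(-3 - 6)) + (-2/9*13² - ⅑*3 - 2/9*3*13) = 18*(-16/(-9)) + (-2/9*169 - ⅓ - 26/3) = 18*(-⅑*(-16)) + (-338/9 - ⅓ - 26/3) = 18*(16/9) - 419/9 = 32 - 419/9 = -131/9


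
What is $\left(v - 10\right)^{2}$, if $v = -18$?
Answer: $784$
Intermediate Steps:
$\left(v - 10\right)^{2} = \left(-18 - 10\right)^{2} = \left(-28\right)^{2} = 784$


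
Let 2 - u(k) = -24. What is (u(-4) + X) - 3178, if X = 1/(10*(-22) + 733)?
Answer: -1616975/513 ≈ -3152.0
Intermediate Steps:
u(k) = 26 (u(k) = 2 - 1*(-24) = 2 + 24 = 26)
X = 1/513 (X = 1/(-220 + 733) = 1/513 ≈ 0.0019493)
(u(-4) + X) - 3178 = (26 + 1/513) - 3178 = 13339/513 - 3178 = -1616975/513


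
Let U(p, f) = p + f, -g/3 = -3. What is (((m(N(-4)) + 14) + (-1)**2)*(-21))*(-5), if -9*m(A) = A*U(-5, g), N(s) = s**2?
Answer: 2485/3 ≈ 828.33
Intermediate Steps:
g = 9 (g = -3*(-3) = 9)
U(p, f) = f + p
m(A) = -4*A/9 (m(A) = -A*(9 - 5)/9 = -A*4/9 = -4*A/9)
(((m(N(-4)) + 14) + (-1)**2)*(-21))*(-5) = (((-4/9*(-4)**2 + 14) + (-1)**2)*(-21))*(-5) = (((-4/9*16 + 14) + 1)*(-21))*(-5) = (((-64/9 + 14) + 1)*(-21))*(-5) = ((62/9 + 1)*(-21))*(-5) = ((71/9)*(-21))*(-5) = -497/3*(-5) = 2485/3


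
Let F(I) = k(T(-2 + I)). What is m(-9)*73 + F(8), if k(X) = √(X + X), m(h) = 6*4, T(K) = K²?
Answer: 1752 + 6*√2 ≈ 1760.5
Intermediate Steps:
m(h) = 24
k(X) = √2*√X (k(X) = √(2*X) = √2*√X)
F(I) = √2*√((-2 + I)²)
m(-9)*73 + F(8) = 24*73 + √2*√((-2 + 8)²) = 1752 + √2*√(6²) = 1752 + √2*√36 = 1752 + √2*6 = 1752 + 6*√2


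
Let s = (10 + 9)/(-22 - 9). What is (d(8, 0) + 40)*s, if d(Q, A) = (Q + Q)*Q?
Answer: -3192/31 ≈ -102.97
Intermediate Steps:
s = -19/31 (s = 19/(-31) = 19*(-1/31) = -19/31 ≈ -0.61290)
d(Q, A) = 2*Q² (d(Q, A) = (2*Q)*Q = 2*Q²)
(d(8, 0) + 40)*s = (2*8² + 40)*(-19/31) = (2*64 + 40)*(-19/31) = (128 + 40)*(-19/31) = 168*(-19/31) = -3192/31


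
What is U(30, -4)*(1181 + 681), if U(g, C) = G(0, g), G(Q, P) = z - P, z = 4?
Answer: -48412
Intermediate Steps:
G(Q, P) = 4 - P
U(g, C) = 4 - g
U(30, -4)*(1181 + 681) = (4 - 1*30)*(1181 + 681) = (4 - 30)*1862 = -26*1862 = -48412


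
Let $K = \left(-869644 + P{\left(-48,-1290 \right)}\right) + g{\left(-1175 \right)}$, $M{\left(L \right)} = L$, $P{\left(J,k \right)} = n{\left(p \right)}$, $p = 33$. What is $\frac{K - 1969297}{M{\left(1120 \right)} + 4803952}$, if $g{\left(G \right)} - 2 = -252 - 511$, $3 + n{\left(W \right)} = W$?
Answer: $- \frac{354959}{600634} \approx -0.59097$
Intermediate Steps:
$n{\left(W \right)} = -3 + W$
$P{\left(J,k \right)} = 30$ ($P{\left(J,k \right)} = -3 + 33 = 30$)
$g{\left(G \right)} = -761$ ($g{\left(G \right)} = 2 - 763 = -761$)
$K = -870375$ ($K = \left(-869644 + 30\right) - 761 = -869614 - 761 = -870375$)
$\frac{K - 1969297}{M{\left(1120 \right)} + 4803952} = \frac{-870375 - 1969297}{1120 + 4803952} = - \frac{2839672}{4805072} = \left(-2839672\right) \frac{1}{4805072} = - \frac{354959}{600634}$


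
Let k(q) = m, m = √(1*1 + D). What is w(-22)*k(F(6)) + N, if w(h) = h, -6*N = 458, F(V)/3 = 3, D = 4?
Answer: -229/3 - 22*√5 ≈ -125.53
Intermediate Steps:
F(V) = 9 (F(V) = 3*3 = 9)
N = -229/3 (N = -⅙*458 = -229/3 ≈ -76.333)
m = √5 (m = √(1*1 + 4) = √(1 + 4) = √5 ≈ 2.2361)
k(q) = √5
w(-22)*k(F(6)) + N = -22*√5 - 229/3 = -229/3 - 22*√5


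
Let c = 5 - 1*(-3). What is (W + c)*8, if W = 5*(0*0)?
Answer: 64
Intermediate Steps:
W = 0 (W = 5*0 = 0)
c = 8 (c = 5 + 3 = 8)
(W + c)*8 = (0 + 8)*8 = 8*8 = 64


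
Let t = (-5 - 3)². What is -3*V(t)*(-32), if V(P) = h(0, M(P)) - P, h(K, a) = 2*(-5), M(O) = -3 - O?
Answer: -7104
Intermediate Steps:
t = 64 (t = (-8)² = 64)
h(K, a) = -10
V(P) = -10 - P
-3*V(t)*(-32) = -3*(-10 - 1*64)*(-32) = -3*(-10 - 64)*(-32) = -3*(-74)*(-32) = 222*(-32) = -7104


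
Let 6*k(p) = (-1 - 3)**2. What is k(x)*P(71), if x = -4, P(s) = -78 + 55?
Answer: -184/3 ≈ -61.333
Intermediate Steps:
P(s) = -23
k(p) = 8/3 (k(p) = (-1 - 3)**2/6 = (1/6)*(-4)**2 = (1/6)*16 = 8/3)
k(x)*P(71) = (8/3)*(-23) = -184/3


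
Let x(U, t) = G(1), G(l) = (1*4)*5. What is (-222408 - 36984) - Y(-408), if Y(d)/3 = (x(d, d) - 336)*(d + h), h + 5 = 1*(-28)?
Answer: -677460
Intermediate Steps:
G(l) = 20 (G(l) = 4*5 = 20)
x(U, t) = 20
h = -33 (h = -5 + 1*(-28) = -5 - 28 = -33)
Y(d) = 31284 - 948*d (Y(d) = 3*((20 - 336)*(d - 33)) = 3*(-316*(-33 + d)) = 3*(10428 - 316*d) = 31284 - 948*d)
(-222408 - 36984) - Y(-408) = (-222408 - 36984) - (31284 - 948*(-408)) = -259392 - (31284 + 386784) = -259392 - 1*418068 = -259392 - 418068 = -677460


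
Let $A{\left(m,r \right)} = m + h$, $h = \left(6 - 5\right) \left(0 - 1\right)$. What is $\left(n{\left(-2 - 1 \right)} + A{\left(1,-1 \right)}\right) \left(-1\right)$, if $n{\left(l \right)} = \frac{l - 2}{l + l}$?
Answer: $- \frac{5}{6} \approx -0.83333$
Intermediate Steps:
$h = -1$ ($h = 1 \left(-1\right) = -1$)
$n{\left(l \right)} = \frac{-2 + l}{2 l}$
$A{\left(m,r \right)} = -1 + m$ ($A{\left(m,r \right)} = m - 1 = -1 + m$)
$\left(n{\left(-2 - 1 \right)} + A{\left(1,-1 \right)}\right) \left(-1\right) = \left(\frac{-2 - 3}{2 \left(-2 - 1\right)} + \left(-1 + 1\right)\right) \left(-1\right) = \left(\frac{-2 - 3}{2 \left(-3\right)} + 0\right) \left(-1\right) = \left(\frac{1}{2} \left(- \frac{1}{3}\right) \left(-5\right) + 0\right) \left(-1\right) = \left(\frac{5}{6} + 0\right) \left(-1\right) = \frac{5}{6} \left(-1\right) = - \frac{5}{6}$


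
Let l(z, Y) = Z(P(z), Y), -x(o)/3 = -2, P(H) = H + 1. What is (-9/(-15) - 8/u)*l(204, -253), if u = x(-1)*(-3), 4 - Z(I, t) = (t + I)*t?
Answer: -114116/9 ≈ -12680.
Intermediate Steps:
P(H) = 1 + H
Z(I, t) = 4 - t*(I + t) (Z(I, t) = 4 - (t + I)*t = 4 - (I + t)*t = 4 - t*(I + t))
x(o) = 6 (x(o) = -3*(-2) = 6)
l(z, Y) = 4 - Y² - Y*(1 + z) (l(z, Y) = 4 - Y² - (1 + z)*Y = 4 - Y² - Y*(1 + z))
u = -18 (u = 6*(-3) = -18)
(-9/(-15) - 8/u)*l(204, -253) = (-9/(-15) - 8/(-18))*(4 - 1*(-253)² - 1*(-253)*(1 + 204)) = (-9*(-1/15) - 8*(-1/18))*(4 - 1*64009 - 1*(-253)*205) = (⅗ + 4/9)*(4 - 64009 + 51865) = (47/45)*(-12140) = -114116/9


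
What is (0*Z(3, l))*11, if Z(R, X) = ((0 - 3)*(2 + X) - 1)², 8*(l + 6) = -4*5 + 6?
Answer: 0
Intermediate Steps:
l = -31/4 (l = -6 + (-4*5 + 6)/8 = -6 + (-20 + 6)/8 = -6 + (⅛)*(-14) = -6 - 7/4 = -31/4 ≈ -7.7500)
Z(R, X) = (-7 - 3*X)² (Z(R, X) = (-3*(2 + X) - 1)² = ((-6 - 3*X) - 1)² = (-7 - 3*X)²)
(0*Z(3, l))*11 = (0*(7 + 3*(-31/4))²)*11 = (0*(7 - 93/4)²)*11 = (0*(-65/4)²)*11 = (0*(4225/16))*11 = 0*11 = 0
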